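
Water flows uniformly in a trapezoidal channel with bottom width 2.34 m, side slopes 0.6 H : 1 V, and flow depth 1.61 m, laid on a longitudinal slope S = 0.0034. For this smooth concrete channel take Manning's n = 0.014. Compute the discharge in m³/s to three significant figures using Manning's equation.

20.3 m³/s

A = (b + z·y)·y = (2.34 + 0.6×1.61)×1.61 = 5.323 m²
P = b + 2y√(1+z²) = 2.34 + 2×1.61×√(1+0.6²) = 6.095 m
R = A/P = 5.323/6.095 = 0.8733 m
Q = (1/n)·A·R^(2/3)·S^(1/2) = (1/0.014) × 5.323 × 0.8733^(2/3) × 0.0034^(1/2) = 20.25 m³/s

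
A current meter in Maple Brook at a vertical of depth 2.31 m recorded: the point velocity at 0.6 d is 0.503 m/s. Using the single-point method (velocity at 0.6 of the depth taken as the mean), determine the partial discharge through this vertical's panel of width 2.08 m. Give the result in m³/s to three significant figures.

2.42 m³/s

v̄ = v₀.₆ = 0.503 m/s
q = v̄ × d × w = 0.5030 × 2.31 × 2.08 = 2.417 m³/s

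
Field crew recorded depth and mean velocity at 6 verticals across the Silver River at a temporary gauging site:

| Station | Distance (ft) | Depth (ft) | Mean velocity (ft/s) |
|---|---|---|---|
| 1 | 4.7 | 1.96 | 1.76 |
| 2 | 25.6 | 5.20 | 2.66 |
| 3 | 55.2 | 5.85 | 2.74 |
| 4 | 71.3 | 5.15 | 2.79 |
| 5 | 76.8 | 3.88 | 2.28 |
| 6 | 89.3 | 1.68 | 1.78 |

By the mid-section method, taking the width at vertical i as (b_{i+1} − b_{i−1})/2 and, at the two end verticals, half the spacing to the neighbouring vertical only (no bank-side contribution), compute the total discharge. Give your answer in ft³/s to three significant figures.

1010 ft³/s

w_1 = (25.6 − 4.7)/2 = 10.45 ft; q_1 = 1.76 × 1.96 × 10.45 = 36.05 ft³/s
w_2 = (55.2 − 4.7)/2 = 25.25 ft; q_2 = 2.66 × 5.20 × 25.25 = 349.3 ft³/s
w_3 = (71.3 − 25.6)/2 = 22.85 ft; q_3 = 2.74 × 5.85 × 22.85 = 366.3 ft³/s
w_4 = (76.8 − 55.2)/2 = 10.8 ft; q_4 = 2.79 × 5.15 × 10.8 = 155.2 ft³/s
w_5 = (89.3 − 71.3)/2 = 9 ft; q_5 = 2.28 × 3.88 × 9 = 79.62 ft³/s
w_6 = (89.3 − 76.8)/2 = 6.25 ft; q_6 = 1.78 × 1.68 × 6.25 = 18.69 ft³/s
Q = Σ qᵢ = 1005 ft³/s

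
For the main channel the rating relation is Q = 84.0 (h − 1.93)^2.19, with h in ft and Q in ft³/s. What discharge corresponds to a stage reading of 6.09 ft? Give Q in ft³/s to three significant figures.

1910 ft³/s

Q = 84.0 × (6.09 − 1.93)^2.19 = 84.0 × 4.16^2.19 = 1906 ft³/s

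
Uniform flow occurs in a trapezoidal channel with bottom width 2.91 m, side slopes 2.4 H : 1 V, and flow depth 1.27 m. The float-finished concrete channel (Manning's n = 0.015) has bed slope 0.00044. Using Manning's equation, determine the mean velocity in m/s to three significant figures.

A = (b + z·y)·y = (2.91 + 2.4×1.27)×1.27 = 7.567 m²
P = b + 2y√(1+z²) = 2.91 + 2×1.27×√(1+2.4²) = 9.514 m
R = A/P = 7.567/9.514 = 0.7953 m
Q = (1/n)·A·R^(2/3)·S^(1/2) = (1/0.015) × 7.567 × 0.7953^(2/3) × 0.00044^(1/2) = 9.083 m³/s
V = Q/A = 9.083/7.567 = 1.200 m/s

1.20 m/s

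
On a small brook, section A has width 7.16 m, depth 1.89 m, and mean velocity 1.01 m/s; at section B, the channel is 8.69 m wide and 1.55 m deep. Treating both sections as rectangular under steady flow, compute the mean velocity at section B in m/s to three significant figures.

1.01 m/s

Q = A₁V₁ = (7.16×1.89) × 1.01 = 13.67 m³/s
A₂ = 8.69 × 1.55 = 13.47 m²
V₂ = Q/A₂ = 13.67/13.47 = 1.015 m/s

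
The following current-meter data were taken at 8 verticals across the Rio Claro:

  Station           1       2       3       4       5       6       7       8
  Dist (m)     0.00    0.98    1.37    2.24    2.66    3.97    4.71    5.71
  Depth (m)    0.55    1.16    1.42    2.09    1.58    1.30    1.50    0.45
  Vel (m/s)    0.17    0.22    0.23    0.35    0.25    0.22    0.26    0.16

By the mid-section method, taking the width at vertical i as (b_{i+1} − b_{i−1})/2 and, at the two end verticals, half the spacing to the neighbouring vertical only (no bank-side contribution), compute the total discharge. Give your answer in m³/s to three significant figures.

w_1 = (0.98 − 0.00)/2 = 0.49 m; q_1 = 0.17 × 0.55 × 0.49 = 0.04582 m³/s
w_2 = (1.37 − 0.00)/2 = 0.685 m; q_2 = 0.22 × 1.16 × 0.685 = 0.1748 m³/s
w_3 = (2.24 − 0.98)/2 = 0.63 m; q_3 = 0.23 × 1.42 × 0.63 = 0.2058 m³/s
w_4 = (2.66 − 1.37)/2 = 0.645 m; q_4 = 0.35 × 2.09 × 0.645 = 0.4718 m³/s
w_5 = (3.97 − 2.24)/2 = 0.865 m; q_5 = 0.25 × 1.58 × 0.865 = 0.3417 m³/s
w_6 = (4.71 − 2.66)/2 = 1.025 m; q_6 = 0.22 × 1.30 × 1.025 = 0.2932 m³/s
w_7 = (5.71 − 3.97)/2 = 0.87 m; q_7 = 0.26 × 1.50 × 0.87 = 0.3393 m³/s
w_8 = (5.71 − 4.71)/2 = 0.5 m; q_8 = 0.16 × 0.45 × 0.5 = 0.03600 m³/s
Q = Σ qᵢ = 1.908 m³/s

1.91 m³/s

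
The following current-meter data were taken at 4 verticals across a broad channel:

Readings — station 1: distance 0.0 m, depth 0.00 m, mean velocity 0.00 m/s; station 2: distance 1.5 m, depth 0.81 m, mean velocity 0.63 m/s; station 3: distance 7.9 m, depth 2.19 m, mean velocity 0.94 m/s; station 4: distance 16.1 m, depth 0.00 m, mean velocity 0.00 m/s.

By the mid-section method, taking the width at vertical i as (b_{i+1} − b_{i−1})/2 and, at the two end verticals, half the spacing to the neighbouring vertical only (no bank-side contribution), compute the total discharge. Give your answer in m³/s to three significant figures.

w_2 = (7.9 − 0.0)/2 = 3.95 m; q_2 = 0.63 × 0.81 × 3.95 = 2.016 m³/s
w_3 = (16.1 − 1.5)/2 = 7.3 m; q_3 = 0.94 × 2.19 × 7.3 = 15.03 m³/s
Stations 1, 4 contribute zero (depth or velocity is 0).
Q = Σ qᵢ = 17.04 m³/s

17.0 m³/s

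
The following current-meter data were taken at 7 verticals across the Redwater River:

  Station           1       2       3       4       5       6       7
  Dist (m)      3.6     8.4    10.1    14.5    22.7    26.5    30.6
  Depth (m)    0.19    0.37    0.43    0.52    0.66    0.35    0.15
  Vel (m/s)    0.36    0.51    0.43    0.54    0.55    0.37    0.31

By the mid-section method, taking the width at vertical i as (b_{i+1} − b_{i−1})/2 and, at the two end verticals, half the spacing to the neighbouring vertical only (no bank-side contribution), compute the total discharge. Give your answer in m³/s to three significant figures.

w_1 = (8.4 − 3.6)/2 = 2.4 m; q_1 = 0.36 × 0.19 × 2.4 = 0.1642 m³/s
w_2 = (10.1 − 3.6)/2 = 3.25 m; q_2 = 0.51 × 0.37 × 3.25 = 0.6133 m³/s
w_3 = (14.5 − 8.4)/2 = 3.05 m; q_3 = 0.43 × 0.43 × 3.05 = 0.5639 m³/s
w_4 = (22.7 − 10.1)/2 = 6.3 m; q_4 = 0.54 × 0.52 × 6.3 = 1.769 m³/s
w_5 = (26.5 − 14.5)/2 = 6 m; q_5 = 0.55 × 0.66 × 6 = 2.178 m³/s
w_6 = (30.6 − 22.7)/2 = 3.95 m; q_6 = 0.37 × 0.35 × 3.95 = 0.5115 m³/s
w_7 = (30.6 − 26.5)/2 = 2.05 m; q_7 = 0.31 × 0.15 × 2.05 = 0.09533 m³/s
Q = Σ qᵢ = 5.895 m³/s

5.90 m³/s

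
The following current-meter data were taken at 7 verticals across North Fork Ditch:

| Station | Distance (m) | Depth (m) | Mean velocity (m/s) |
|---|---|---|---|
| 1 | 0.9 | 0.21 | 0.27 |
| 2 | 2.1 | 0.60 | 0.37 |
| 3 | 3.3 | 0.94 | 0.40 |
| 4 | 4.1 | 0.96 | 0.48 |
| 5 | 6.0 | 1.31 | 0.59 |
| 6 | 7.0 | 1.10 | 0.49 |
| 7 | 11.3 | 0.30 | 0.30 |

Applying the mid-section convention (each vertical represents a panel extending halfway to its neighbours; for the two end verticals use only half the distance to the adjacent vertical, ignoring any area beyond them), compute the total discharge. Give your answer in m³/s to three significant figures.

4.04 m³/s

w_1 = (2.1 − 0.9)/2 = 0.6 m; q_1 = 0.27 × 0.21 × 0.6 = 0.03402 m³/s
w_2 = (3.3 − 0.9)/2 = 1.2 m; q_2 = 0.37 × 0.60 × 1.2 = 0.2664 m³/s
w_3 = (4.1 − 2.1)/2 = 1 m; q_3 = 0.40 × 0.94 × 1 = 0.3760 m³/s
w_4 = (6.0 − 3.3)/2 = 1.35 m; q_4 = 0.48 × 0.96 × 1.35 = 0.6221 m³/s
w_5 = (7.0 − 4.1)/2 = 1.45 m; q_5 = 0.59 × 1.31 × 1.45 = 1.121 m³/s
w_6 = (11.3 − 6.0)/2 = 2.65 m; q_6 = 0.49 × 1.10 × 2.65 = 1.428 m³/s
w_7 = (11.3 − 7.0)/2 = 2.15 m; q_7 = 0.30 × 0.30 × 2.15 = 0.1935 m³/s
Q = Σ qᵢ = 4.041 m³/s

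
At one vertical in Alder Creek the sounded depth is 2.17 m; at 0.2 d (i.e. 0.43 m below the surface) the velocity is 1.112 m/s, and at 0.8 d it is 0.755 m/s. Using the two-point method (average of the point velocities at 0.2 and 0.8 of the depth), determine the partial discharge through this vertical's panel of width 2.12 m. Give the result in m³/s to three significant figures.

v̄ = (1.112 + 0.755) / 2 = 0.9335 m/s
q = v̄ × d × w = 0.9335 × 2.17 × 2.12 = 4.294 m³/s

4.29 m³/s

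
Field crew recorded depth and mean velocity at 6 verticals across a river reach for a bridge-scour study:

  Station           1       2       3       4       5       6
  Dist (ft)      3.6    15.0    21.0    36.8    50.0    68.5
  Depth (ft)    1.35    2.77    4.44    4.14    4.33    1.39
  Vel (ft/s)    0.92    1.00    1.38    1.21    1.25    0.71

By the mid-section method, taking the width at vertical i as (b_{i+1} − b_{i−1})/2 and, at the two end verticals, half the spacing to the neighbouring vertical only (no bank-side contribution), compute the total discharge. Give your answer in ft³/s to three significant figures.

266 ft³/s

w_1 = (15.0 − 3.6)/2 = 5.7 ft; q_1 = 0.92 × 1.35 × 5.7 = 7.079 ft³/s
w_2 = (21.0 − 3.6)/2 = 8.7 ft; q_2 = 1.00 × 2.77 × 8.7 = 24.10 ft³/s
w_3 = (36.8 − 15.0)/2 = 10.9 ft; q_3 = 1.38 × 4.44 × 10.9 = 66.79 ft³/s
w_4 = (50.0 − 21.0)/2 = 14.5 ft; q_4 = 1.21 × 4.14 × 14.5 = 72.64 ft³/s
w_5 = (68.5 − 36.8)/2 = 15.85 ft; q_5 = 1.25 × 4.33 × 15.85 = 85.79 ft³/s
w_6 = (68.5 − 50.0)/2 = 9.25 ft; q_6 = 0.71 × 1.39 × 9.25 = 9.129 ft³/s
Q = Σ qᵢ = 265.5 ft³/s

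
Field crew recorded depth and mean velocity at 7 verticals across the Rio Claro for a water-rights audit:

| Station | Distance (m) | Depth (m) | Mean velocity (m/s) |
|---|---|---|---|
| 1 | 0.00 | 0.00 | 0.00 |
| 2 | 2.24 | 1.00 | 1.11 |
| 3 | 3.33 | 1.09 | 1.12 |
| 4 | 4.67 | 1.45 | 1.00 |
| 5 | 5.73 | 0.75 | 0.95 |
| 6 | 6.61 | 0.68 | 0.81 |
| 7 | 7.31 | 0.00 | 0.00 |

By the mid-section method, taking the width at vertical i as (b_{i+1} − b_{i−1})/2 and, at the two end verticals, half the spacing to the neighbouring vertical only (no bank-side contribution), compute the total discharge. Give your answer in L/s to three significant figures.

w_2 = (3.33 − 0.00)/2 = 1.665 m; q_2 = 1.11 × 1.00 × 1.665 = 1.848 m³/s
w_3 = (4.67 − 2.24)/2 = 1.215 m; q_3 = 1.12 × 1.09 × 1.215 = 1.483 m³/s
w_4 = (5.73 − 3.33)/2 = 1.2 m; q_4 = 1.00 × 1.45 × 1.2 = 1.740 m³/s
w_5 = (6.61 − 4.67)/2 = 0.97 m; q_5 = 0.95 × 0.75 × 0.97 = 0.6911 m³/s
w_6 = (7.31 − 5.73)/2 = 0.79 m; q_6 = 0.81 × 0.68 × 0.79 = 0.4351 m³/s
Stations 1, 7 contribute zero (depth or velocity is 0).
Q = Σ qᵢ = 6.198 m³/s
= 6.198 × 1000 = 6198 L/s

6200 L/s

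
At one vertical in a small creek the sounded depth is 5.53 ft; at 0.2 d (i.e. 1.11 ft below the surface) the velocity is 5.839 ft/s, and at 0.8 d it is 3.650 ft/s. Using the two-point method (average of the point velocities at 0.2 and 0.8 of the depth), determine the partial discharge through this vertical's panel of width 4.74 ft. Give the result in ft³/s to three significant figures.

124 ft³/s

v̄ = (5.839 + 3.650) / 2 = 4.745 ft/s
q = v̄ × d × w = 4.745 × 5.53 × 4.74 = 124.4 ft³/s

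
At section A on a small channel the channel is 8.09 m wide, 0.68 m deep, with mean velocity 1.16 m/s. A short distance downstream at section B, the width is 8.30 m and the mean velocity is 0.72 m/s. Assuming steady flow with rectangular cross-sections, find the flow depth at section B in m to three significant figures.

1.07 m

Q = A₁V₁ = (8.09×0.68) × 1.16 = 6.381 m³/s
d₂ = Q/(b₂ V₂) = 6.381/(8.30×0.72) = 1.068 m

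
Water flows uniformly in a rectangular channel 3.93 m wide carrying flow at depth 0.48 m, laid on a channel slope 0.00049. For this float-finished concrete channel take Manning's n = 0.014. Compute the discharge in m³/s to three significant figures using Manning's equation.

1.58 m³/s

A = b·y = 3.93 × 0.48 = 1.886 m²
P = b + 2y = 3.93 + 2×0.48 = 4.890 m
R = A/P = 1.886/4.890 = 0.3858 m
Q = (1/n)·A·R^(2/3)·S^(1/2) = (1/0.014) × 1.886 × 0.3858^(2/3) × 0.00049^(1/2) = 1.581 m³/s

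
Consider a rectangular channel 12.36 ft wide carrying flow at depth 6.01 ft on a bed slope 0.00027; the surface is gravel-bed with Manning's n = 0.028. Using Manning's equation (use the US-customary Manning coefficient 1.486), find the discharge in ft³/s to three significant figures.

A = b·y = 12.36 × 6.01 = 74.28 ft²
P = b + 2y = 12.36 + 2×6.01 = 24.38 ft
R = A/P = 74.28/24.38 = 3.047 ft
Q = (1.486/n)·A·R^(2/3)·S^(1/2) = (1.486/0.028) × 74.28 × 3.047^(2/3) × 0.00027^(1/2) = 136.1 ft³/s

136 ft³/s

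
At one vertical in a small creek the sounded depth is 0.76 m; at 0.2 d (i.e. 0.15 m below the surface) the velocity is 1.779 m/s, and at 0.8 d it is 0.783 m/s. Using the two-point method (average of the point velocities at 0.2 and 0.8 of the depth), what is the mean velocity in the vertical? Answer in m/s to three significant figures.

1.28 m/s

v̄ = (1.779 + 0.783) / 2 = 1.281 m/s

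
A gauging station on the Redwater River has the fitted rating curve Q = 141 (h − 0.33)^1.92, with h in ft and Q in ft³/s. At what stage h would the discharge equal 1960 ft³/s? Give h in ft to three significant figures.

h − h₀ = (Q/C)^(1/b) = (1960/141)^(1/1.92) = 3.939 ft
h = 0.33 + 3.939 = 4.269 ft

4.27 ft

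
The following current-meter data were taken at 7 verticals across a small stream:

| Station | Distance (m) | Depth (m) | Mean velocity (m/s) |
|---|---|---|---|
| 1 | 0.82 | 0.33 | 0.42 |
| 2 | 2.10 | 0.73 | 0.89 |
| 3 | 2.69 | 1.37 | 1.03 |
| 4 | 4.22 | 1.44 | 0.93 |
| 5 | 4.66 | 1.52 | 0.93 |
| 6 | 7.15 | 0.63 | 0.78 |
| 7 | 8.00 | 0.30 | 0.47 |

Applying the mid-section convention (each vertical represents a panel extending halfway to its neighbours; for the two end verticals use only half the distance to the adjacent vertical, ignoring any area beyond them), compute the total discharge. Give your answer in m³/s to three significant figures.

w_1 = (2.10 − 0.82)/2 = 0.64 m; q_1 = 0.42 × 0.33 × 0.64 = 0.08870 m³/s
w_2 = (2.69 − 0.82)/2 = 0.935 m; q_2 = 0.89 × 0.73 × 0.935 = 0.6075 m³/s
w_3 = (4.22 − 2.10)/2 = 1.06 m; q_3 = 1.03 × 1.37 × 1.06 = 1.496 m³/s
w_4 = (4.66 − 2.69)/2 = 0.985 m; q_4 = 0.93 × 1.44 × 0.985 = 1.319 m³/s
w_5 = (7.15 − 4.22)/2 = 1.465 m; q_5 = 0.93 × 1.52 × 1.465 = 2.071 m³/s
w_6 = (8.00 − 4.66)/2 = 1.67 m; q_6 = 0.78 × 0.63 × 1.67 = 0.8206 m³/s
w_7 = (8.00 − 7.15)/2 = 0.425 m; q_7 = 0.47 × 0.30 × 0.425 = 0.05993 m³/s
Q = Σ qᵢ = 6.463 m³/s

6.46 m³/s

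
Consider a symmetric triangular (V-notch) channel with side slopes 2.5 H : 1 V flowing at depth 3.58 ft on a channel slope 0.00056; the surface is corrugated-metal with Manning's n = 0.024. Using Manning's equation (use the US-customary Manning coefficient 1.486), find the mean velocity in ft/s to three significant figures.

2.06 ft/s

A = z·y² = 2.5×3.58² = 32.04 ft²
P = 2y√(1+z²) = 2×3.58×√(1+2.5²) = 19.28 ft
R = A/P = 32.04/19.28 = 1.662 ft
Q = (1.486/n)·A·R^(2/3)·S^(1/2) = (1.486/0.024) × 32.04 × 1.662^(2/3) × 0.00056^(1/2) = 65.87 ft³/s
V = Q/A = 65.87/32.04 = 2.056 ft/s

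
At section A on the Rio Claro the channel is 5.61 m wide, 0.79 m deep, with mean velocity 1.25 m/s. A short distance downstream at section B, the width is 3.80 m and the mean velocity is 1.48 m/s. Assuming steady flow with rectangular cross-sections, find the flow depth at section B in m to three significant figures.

Q = A₁V₁ = (5.61×0.79) × 1.25 = 5.540 m³/s
d₂ = Q/(b₂ V₂) = 5.540/(3.80×1.48) = 0.9850 m

0.985 m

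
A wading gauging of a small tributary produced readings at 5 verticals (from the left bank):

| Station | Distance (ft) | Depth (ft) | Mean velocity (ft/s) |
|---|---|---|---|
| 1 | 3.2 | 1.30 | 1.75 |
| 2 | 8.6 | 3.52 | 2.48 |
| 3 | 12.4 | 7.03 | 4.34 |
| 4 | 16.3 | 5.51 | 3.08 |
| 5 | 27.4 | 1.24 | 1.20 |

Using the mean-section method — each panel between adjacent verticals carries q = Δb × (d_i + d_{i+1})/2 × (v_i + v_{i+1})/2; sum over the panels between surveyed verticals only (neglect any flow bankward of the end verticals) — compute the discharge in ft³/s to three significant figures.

267 ft³/s

Panel 1-2: Δb = 5.4 ft, d̄ = (1.30+3.52)/2 = 2.41, v̄ = (1.75+2.48)/2 = 2.115 → q = 5.4×2.41×2.115 = 27.52 ft³/s
Panel 2-3: Δb = 3.8 ft, d̄ = (3.52+7.03)/2 = 5.275, v̄ = (2.48+4.34)/2 = 3.41 → q = 3.8×5.275×3.41 = 68.35 ft³/s
Panel 3-4: Δb = 3.9 ft, d̄ = (7.03+5.51)/2 = 6.27, v̄ = (4.34+3.08)/2 = 3.71 → q = 3.9×6.27×3.71 = 90.72 ft³/s
Panel 4-5: Δb = 11.1 ft, d̄ = (5.51+1.24)/2 = 3.375, v̄ = (3.08+1.20)/2 = 2.14 → q = 11.1×3.375×2.14 = 80.17 ft³/s
Q = Σ q = 266.8 ft³/s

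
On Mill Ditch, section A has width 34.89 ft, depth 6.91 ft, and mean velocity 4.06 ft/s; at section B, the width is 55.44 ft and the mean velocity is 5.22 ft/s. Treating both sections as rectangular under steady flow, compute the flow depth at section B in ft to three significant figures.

3.38 ft

Q = A₁V₁ = (34.89×6.91) × 4.06 = 978.8 ft³/s
d₂ = Q/(b₂ V₂) = 978.8/(55.44×5.22) = 3.382 ft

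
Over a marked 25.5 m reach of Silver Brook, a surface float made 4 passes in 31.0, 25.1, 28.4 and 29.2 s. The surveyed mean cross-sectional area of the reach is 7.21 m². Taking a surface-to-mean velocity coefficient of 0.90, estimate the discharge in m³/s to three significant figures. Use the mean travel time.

5.82 m³/s

t̄ = (31.0 + 25.1 + 28.4 + 29.2) / 4 = 28.425 s
v_surface = L / t̄ = 25.5 / 28.425 = 0.8971 m/s
v_mean = 0.90 × 0.8971 = 0.8074 m/s
Q = A × v_mean = 7.21 × 0.8074 = 5.821 m³/s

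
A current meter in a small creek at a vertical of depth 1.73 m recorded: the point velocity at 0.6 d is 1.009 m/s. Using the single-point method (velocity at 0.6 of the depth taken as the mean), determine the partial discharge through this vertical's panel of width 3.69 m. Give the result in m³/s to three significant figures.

6.44 m³/s

v̄ = v₀.₆ = 1.009 m/s
q = v̄ × d × w = 1.009 × 1.73 × 3.69 = 6.441 m³/s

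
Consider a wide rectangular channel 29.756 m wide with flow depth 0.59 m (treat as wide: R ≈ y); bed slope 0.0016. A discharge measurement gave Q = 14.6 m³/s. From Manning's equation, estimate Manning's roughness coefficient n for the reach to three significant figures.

0.0338

A = b·y = 29.756 × 0.59 = 17.56 m²
Wide channel: R ≈ y = 0.59 m
n = (1/Q)·A·R^(2/3)·S^(1/2) = (1/14.6) × 17.56 × 0.7035 × 0.04000 = 0.03384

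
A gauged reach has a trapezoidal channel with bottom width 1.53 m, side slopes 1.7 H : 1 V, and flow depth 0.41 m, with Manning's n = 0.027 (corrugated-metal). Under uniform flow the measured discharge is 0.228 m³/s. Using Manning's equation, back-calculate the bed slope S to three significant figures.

0.000237

A = (b + z·y)·y = (1.53 + 1.7×0.41)×0.41 = 0.9131 m²
P = b + 2y√(1+z²) = 1.53 + 2×0.41×√(1+1.7²) = 3.147 m
R = A/P = 0.9131/3.147 = 0.2901 m
S = (Q·n / (1·A·R^(2/3)))² = (0.228×0.027 / (1×0.9131×0.4382))² = 0.0002367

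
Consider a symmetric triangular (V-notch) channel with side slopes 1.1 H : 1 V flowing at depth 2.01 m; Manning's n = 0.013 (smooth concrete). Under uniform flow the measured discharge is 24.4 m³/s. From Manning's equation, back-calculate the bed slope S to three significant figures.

A = z·y² = 1.1×2.01² = 4.444 m²
P = 2y√(1+z²) = 2×2.01×√(1+1.1²) = 5.976 m
R = A/P = 4.444/5.976 = 0.7436 m
S = (Q·n / (1·A·R^(2/3)))² = (24.4×0.013 / (1×4.444×0.8208))² = 0.007562

0.00756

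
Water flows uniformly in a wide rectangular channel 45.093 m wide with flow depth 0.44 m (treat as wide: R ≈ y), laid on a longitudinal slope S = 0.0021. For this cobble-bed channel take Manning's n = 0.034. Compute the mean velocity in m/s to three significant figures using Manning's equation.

0.780 m/s

A = b·y = 45.093 × 0.44 = 19.84 m²
Wide channel: R ≈ y = 0.44 m
Q = (1/n)·A·R^(2/3)·S^(1/2) = (1/0.034) × 19.84 × 0.4400^(2/3) × 0.0021^(1/2) = 15.47 m³/s
V = Q/A = 15.47/19.84 = 0.7797 m/s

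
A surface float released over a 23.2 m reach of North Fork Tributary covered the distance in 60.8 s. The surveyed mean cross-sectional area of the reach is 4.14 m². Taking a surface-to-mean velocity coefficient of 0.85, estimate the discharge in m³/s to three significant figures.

1.34 m³/s

v_surface = L / t̄ = 23.2 / 60.8 = 0.3816 m/s
v_mean = 0.85 × 0.3816 = 0.3243 m/s
Q = A × v_mean = 4.14 × 0.3243 = 1.343 m³/s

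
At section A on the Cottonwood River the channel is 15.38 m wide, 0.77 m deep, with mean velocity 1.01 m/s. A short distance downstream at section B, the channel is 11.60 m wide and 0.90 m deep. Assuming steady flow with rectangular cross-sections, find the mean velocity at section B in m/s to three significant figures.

Q = A₁V₁ = (15.38×0.77) × 1.01 = 11.96 m³/s
A₂ = 11.60 × 0.90 = 10.44 m²
V₂ = Q/A₂ = 11.96/10.44 = 1.146 m/s

1.15 m/s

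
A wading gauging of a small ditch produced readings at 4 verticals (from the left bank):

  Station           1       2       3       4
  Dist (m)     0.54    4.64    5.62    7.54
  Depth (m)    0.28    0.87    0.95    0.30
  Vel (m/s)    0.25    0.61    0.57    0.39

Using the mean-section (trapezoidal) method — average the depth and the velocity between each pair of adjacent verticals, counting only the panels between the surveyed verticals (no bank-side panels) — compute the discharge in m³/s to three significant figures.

Panel 1-2: Δb = 4.1 m, d̄ = (0.28+0.87)/2 = 0.575, v̄ = (0.25+0.61)/2 = 0.43 → q = 4.1×0.575×0.43 = 1.014 m³/s
Panel 2-3: Δb = 0.98 m, d̄ = (0.87+0.95)/2 = 0.91, v̄ = (0.61+0.57)/2 = 0.59 → q = 0.98×0.91×0.59 = 0.5262 m³/s
Panel 3-4: Δb = 1.92 m, d̄ = (0.95+0.30)/2 = 0.625, v̄ = (0.57+0.39)/2 = 0.48 → q = 1.92×0.625×0.48 = 0.5760 m³/s
Q = Σ q = 2.116 m³/s

2.12 m³/s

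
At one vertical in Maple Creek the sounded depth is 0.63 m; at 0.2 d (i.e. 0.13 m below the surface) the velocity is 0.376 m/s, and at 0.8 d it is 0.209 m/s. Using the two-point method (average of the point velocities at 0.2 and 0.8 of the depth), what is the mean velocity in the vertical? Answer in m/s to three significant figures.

v̄ = (0.376 + 0.209) / 2 = 0.2925 m/s

0.293 m/s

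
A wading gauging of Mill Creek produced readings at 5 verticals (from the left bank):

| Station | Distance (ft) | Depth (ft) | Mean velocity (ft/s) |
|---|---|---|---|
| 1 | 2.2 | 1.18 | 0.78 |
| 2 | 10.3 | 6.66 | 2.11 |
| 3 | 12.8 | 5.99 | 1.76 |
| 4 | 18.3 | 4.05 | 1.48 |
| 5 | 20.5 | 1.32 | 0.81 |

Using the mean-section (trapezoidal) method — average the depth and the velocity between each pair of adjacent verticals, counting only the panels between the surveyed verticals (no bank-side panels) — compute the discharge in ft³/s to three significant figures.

128 ft³/s

Panel 1-2: Δb = 8.1 ft, d̄ = (1.18+6.66)/2 = 3.92, v̄ = (0.78+2.11)/2 = 1.445 → q = 8.1×3.92×1.445 = 45.88 ft³/s
Panel 2-3: Δb = 2.5 ft, d̄ = (6.66+5.99)/2 = 6.325, v̄ = (2.11+1.76)/2 = 1.935 → q = 2.5×6.325×1.935 = 30.60 ft³/s
Panel 3-4: Δb = 5.5 ft, d̄ = (5.99+4.05)/2 = 5.02, v̄ = (1.76+1.48)/2 = 1.62 → q = 5.5×5.02×1.62 = 44.73 ft³/s
Panel 4-5: Δb = 2.2 ft, d̄ = (4.05+1.32)/2 = 2.685, v̄ = (1.48+0.81)/2 = 1.145 → q = 2.2×2.685×1.145 = 6.764 ft³/s
Q = Σ q = 128.0 ft³/s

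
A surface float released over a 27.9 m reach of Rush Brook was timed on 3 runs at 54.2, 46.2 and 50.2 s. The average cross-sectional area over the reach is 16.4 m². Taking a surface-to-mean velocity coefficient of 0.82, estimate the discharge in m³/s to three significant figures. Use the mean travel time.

t̄ = (54.2 + 46.2 + 50.2) / 3 = 50.2 s
v_surface = L / t̄ = 27.9 / 50.2 = 0.5558 m/s
v_mean = 0.82 × 0.5558 = 0.4557 m/s
Q = A × v_mean = 16.4 × 0.4557 = 7.474 m³/s

7.47 m³/s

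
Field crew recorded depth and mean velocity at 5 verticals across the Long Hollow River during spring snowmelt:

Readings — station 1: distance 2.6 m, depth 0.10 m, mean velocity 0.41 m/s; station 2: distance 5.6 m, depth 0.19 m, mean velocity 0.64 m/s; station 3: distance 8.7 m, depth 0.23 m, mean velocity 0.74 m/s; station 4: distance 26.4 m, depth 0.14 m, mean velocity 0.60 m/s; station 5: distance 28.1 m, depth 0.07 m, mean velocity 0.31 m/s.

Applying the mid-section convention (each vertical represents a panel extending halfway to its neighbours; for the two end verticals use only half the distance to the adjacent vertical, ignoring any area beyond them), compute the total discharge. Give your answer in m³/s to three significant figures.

3.04 m³/s

w_1 = (5.6 − 2.6)/2 = 1.5 m; q_1 = 0.41 × 0.10 × 1.5 = 0.06150 m³/s
w_2 = (8.7 − 2.6)/2 = 3.05 m; q_2 = 0.64 × 0.19 × 3.05 = 0.3709 m³/s
w_3 = (26.4 − 5.6)/2 = 10.4 m; q_3 = 0.74 × 0.23 × 10.4 = 1.770 m³/s
w_4 = (28.1 − 8.7)/2 = 9.7 m; q_4 = 0.60 × 0.14 × 9.7 = 0.8148 m³/s
w_5 = (28.1 − 26.4)/2 = 0.85 m; q_5 = 0.31 × 0.07 × 0.85 = 0.01845 m³/s
Q = Σ qᵢ = 3.036 m³/s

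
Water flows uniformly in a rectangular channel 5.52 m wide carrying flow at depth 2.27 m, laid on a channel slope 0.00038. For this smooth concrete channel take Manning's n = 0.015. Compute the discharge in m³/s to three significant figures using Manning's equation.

A = b·y = 5.52 × 2.27 = 12.53 m²
P = b + 2y = 5.52 + 2×2.27 = 10.06 m
R = A/P = 12.53/10.06 = 1.246 m
Q = (1/n)·A·R^(2/3)·S^(1/2) = (1/0.015) × 12.53 × 1.246^(2/3) × 0.00038^(1/2) = 18.85 m³/s

18.9 m³/s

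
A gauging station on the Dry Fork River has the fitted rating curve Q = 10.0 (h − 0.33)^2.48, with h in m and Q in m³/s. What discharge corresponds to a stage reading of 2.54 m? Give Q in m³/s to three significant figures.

Q = 10.0 × (2.54 − 0.33)^2.48 = 10.0 × 2.21^2.48 = 71.46 m³/s

71.5 m³/s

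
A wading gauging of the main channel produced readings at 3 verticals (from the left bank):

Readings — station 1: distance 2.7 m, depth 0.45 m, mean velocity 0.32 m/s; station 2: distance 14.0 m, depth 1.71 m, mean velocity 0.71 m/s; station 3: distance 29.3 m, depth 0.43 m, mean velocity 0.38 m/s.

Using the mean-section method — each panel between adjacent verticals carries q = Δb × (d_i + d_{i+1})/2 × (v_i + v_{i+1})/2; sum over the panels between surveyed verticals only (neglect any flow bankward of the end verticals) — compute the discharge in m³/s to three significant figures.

15.2 m³/s

Panel 1-2: Δb = 11.3 m, d̄ = (0.45+1.71)/2 = 1.08, v̄ = (0.32+0.71)/2 = 0.515 → q = 11.3×1.08×0.515 = 6.285 m³/s
Panel 2-3: Δb = 15.3 m, d̄ = (1.71+0.43)/2 = 1.07, v̄ = (0.71+0.38)/2 = 0.545 → q = 15.3×1.07×0.545 = 8.922 m³/s
Q = Σ q = 15.21 m³/s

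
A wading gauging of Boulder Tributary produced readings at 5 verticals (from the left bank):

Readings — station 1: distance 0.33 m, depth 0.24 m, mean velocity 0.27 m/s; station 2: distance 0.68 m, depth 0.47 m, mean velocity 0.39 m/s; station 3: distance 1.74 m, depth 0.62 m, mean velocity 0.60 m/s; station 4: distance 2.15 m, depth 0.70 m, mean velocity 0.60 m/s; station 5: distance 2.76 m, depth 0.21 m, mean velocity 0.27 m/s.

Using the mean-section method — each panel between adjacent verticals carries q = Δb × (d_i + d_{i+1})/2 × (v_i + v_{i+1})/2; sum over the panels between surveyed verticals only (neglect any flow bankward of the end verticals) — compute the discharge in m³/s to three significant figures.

0.610 m³/s

Panel 1-2: Δb = 0.35 m, d̄ = (0.24+0.47)/2 = 0.355, v̄ = (0.27+0.39)/2 = 0.33 → q = 0.35×0.355×0.33 = 0.04100 m³/s
Panel 2-3: Δb = 1.06 m, d̄ = (0.47+0.62)/2 = 0.545, v̄ = (0.39+0.60)/2 = 0.495 → q = 1.06×0.545×0.495 = 0.2860 m³/s
Panel 3-4: Δb = 0.41 m, d̄ = (0.62+0.70)/2 = 0.66, v̄ = (0.60+0.60)/2 = 0.6 → q = 0.41×0.66×0.6 = 0.1624 m³/s
Panel 4-5: Δb = 0.61 m, d̄ = (0.70+0.21)/2 = 0.455, v̄ = (0.60+0.27)/2 = 0.435 → q = 0.61×0.455×0.435 = 0.1207 m³/s
Q = Σ q = 0.6101 m³/s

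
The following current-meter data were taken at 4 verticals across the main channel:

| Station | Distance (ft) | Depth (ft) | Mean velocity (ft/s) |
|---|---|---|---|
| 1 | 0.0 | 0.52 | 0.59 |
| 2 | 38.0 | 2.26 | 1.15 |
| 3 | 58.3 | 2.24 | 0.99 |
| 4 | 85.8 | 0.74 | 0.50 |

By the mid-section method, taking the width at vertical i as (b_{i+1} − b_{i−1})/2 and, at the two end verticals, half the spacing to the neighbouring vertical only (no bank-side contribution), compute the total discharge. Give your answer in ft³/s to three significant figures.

w_1 = (38.0 − 0.0)/2 = 19 ft; q_1 = 0.59 × 0.52 × 19 = 5.829 ft³/s
w_2 = (58.3 − 0.0)/2 = 29.15 ft; q_2 = 1.15 × 2.26 × 29.15 = 75.76 ft³/s
w_3 = (85.8 − 38.0)/2 = 23.9 ft; q_3 = 0.99 × 2.24 × 23.9 = 53.00 ft³/s
w_4 = (85.8 − 58.3)/2 = 13.75 ft; q_4 = 0.50 × 0.74 × 13.75 = 5.088 ft³/s
Q = Σ qᵢ = 139.7 ft³/s

140 ft³/s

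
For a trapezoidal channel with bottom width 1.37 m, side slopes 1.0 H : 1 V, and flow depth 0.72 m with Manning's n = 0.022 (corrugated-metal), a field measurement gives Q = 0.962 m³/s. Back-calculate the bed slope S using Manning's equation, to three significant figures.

A = (b + z·y)·y = (1.37 + 1.0×0.72)×0.72 = 1.505 m²
P = b + 2y√(1+z²) = 1.37 + 2×0.72×√(1+1.0²) = 3.406 m
R = A/P = 1.505/3.406 = 0.4417 m
S = (Q·n / (1·A·R^(2/3)))² = (0.962×0.022 / (1×1.505×0.5800))² = 0.0005879

0.000588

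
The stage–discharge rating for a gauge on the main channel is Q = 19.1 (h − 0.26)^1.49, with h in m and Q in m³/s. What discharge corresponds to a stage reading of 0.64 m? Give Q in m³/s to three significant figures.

Q = 19.1 × (0.64 − 0.26)^1.49 = 19.1 × 0.38^1.49 = 4.518 m³/s

4.52 m³/s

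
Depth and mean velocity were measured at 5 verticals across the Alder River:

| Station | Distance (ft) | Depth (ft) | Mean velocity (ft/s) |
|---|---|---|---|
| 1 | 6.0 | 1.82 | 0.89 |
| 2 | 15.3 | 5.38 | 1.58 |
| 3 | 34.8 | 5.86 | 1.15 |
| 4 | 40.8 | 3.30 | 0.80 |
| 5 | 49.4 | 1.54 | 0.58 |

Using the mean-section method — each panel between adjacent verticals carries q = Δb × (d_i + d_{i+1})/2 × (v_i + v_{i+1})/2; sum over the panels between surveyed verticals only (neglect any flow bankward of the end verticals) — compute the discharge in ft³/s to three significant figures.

Panel 1-2: Δb = 9.3 ft, d̄ = (1.82+5.38)/2 = 3.6, v̄ = (0.89+1.58)/2 = 1.235 → q = 9.3×3.6×1.235 = 41.35 ft³/s
Panel 2-3: Δb = 19.5 ft, d̄ = (5.38+5.86)/2 = 5.62, v̄ = (1.58+1.15)/2 = 1.365 → q = 19.5×5.62×1.365 = 149.6 ft³/s
Panel 3-4: Δb = 6 ft, d̄ = (5.86+3.30)/2 = 4.58, v̄ = (1.15+0.80)/2 = 0.975 → q = 6×4.58×0.975 = 26.79 ft³/s
Panel 4-5: Δb = 8.6 ft, d̄ = (3.30+1.54)/2 = 2.42, v̄ = (0.80+0.58)/2 = 0.69 → q = 8.6×2.42×0.69 = 14.36 ft³/s
Q = Σ q = 232.1 ft³/s

232 ft³/s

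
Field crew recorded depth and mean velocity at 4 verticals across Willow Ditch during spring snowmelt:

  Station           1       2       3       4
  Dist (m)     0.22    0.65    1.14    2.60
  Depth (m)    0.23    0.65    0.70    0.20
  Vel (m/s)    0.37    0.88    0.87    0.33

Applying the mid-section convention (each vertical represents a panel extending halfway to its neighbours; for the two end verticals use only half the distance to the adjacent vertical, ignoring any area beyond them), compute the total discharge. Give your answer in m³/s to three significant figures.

w_1 = (0.65 − 0.22)/2 = 0.215 m; q_1 = 0.37 × 0.23 × 0.215 = 0.01830 m³/s
w_2 = (1.14 − 0.22)/2 = 0.46 m; q_2 = 0.88 × 0.65 × 0.46 = 0.2631 m³/s
w_3 = (2.60 − 0.65)/2 = 0.975 m; q_3 = 0.87 × 0.70 × 0.975 = 0.5938 m³/s
w_4 = (2.60 − 1.14)/2 = 0.73 m; q_4 = 0.33 × 0.20 × 0.73 = 0.04818 m³/s
Q = Σ qᵢ = 0.9234 m³/s

0.923 m³/s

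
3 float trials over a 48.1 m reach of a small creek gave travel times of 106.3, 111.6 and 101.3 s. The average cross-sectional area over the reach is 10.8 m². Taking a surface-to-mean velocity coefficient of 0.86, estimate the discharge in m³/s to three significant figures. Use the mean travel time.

4.20 m³/s

t̄ = (106.3 + 111.6 + 101.3) / 3 = 106.4 s
v_surface = L / t̄ = 48.1 / 106.4 = 0.4521 m/s
v_mean = 0.86 × 0.4521 = 0.3888 m/s
Q = A × v_mean = 10.8 × 0.3888 = 4.199 m³/s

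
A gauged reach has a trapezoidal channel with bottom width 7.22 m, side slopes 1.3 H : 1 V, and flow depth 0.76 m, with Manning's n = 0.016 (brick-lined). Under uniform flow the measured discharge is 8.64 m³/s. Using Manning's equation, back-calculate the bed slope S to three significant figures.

0.000886

A = (b + z·y)·y = (7.22 + 1.3×0.76)×0.76 = 6.238 m²
P = b + 2y√(1+z²) = 7.22 + 2×0.76×√(1+1.3²) = 9.713 m
R = A/P = 6.238/9.713 = 0.6422 m
S = (Q·n / (1·A·R^(2/3)))² = (8.64×0.016 / (1×6.238×0.7444))² = 0.0008863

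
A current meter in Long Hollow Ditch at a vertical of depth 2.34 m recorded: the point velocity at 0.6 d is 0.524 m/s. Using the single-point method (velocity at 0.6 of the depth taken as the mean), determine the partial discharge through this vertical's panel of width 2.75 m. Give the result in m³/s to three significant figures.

v̄ = v₀.₆ = 0.524 m/s
q = v̄ × d × w = 0.5240 × 2.34 × 2.75 = 3.372 m³/s

3.37 m³/s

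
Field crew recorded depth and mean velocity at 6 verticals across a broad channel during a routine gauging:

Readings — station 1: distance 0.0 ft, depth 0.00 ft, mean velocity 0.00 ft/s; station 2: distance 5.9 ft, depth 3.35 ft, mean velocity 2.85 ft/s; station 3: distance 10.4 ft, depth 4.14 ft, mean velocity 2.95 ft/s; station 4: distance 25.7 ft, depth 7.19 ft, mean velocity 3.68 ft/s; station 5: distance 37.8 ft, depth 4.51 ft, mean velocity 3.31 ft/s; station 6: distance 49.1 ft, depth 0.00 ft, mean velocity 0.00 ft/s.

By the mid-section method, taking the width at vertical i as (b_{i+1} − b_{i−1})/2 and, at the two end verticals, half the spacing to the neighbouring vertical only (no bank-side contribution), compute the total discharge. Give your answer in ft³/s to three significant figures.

708 ft³/s

w_2 = (10.4 − 0.0)/2 = 5.2 ft; q_2 = 2.85 × 3.35 × 5.2 = 49.65 ft³/s
w_3 = (25.7 − 5.9)/2 = 9.9 ft; q_3 = 2.95 × 4.14 × 9.9 = 120.9 ft³/s
w_4 = (37.8 − 10.4)/2 = 13.7 ft; q_4 = 3.68 × 7.19 × 13.7 = 362.5 ft³/s
w_5 = (49.1 − 25.7)/2 = 11.7 ft; q_5 = 3.31 × 4.51 × 11.7 = 174.7 ft³/s
Stations 1, 6 contribute zero (depth or velocity is 0).
Q = Σ qᵢ = 707.7 ft³/s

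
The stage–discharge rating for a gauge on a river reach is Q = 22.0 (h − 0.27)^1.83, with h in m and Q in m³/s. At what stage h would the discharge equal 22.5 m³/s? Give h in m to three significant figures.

h − h₀ = (Q/C)^(1/b) = (22.5/22.0)^(1/1.83) = 1.012 m
h = 0.27 + 1.012 = 1.282 m

1.28 m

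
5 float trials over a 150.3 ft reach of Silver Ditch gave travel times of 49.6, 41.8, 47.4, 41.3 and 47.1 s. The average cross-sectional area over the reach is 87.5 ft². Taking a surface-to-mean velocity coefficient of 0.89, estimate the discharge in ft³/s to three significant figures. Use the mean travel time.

258 ft³/s

t̄ = (49.6 + 41.8 + 47.4 + 41.3 + 47.1) / 5 = 45.44 s
v_surface = L / t̄ = 150.3 / 45.44 = 3.308 ft/s
v_mean = 0.89 × 3.308 = 2.944 ft/s
Q = A × v_mean = 87.5 × 2.944 = 257.6 ft³/s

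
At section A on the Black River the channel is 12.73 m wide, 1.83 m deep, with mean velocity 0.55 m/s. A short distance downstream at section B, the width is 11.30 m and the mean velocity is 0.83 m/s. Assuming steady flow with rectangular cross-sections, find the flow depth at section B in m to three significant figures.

Q = A₁V₁ = (12.73×1.83) × 0.55 = 12.81 m³/s
d₂ = Q/(b₂ V₂) = 12.81/(11.30×0.83) = 1.366 m

1.37 m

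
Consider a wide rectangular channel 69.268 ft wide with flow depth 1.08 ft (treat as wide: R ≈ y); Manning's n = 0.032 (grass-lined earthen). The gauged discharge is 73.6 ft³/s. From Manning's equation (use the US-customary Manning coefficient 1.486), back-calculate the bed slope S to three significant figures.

0.000405

A = b·y = 69.268 × 1.08 = 74.81 ft²
Wide channel: R ≈ y = 1.08 ft
S = (Q·n / (1.486·A·R^(2/3)))² = (73.6×0.032 / (1.486×74.81×1.053))² = 0.0004051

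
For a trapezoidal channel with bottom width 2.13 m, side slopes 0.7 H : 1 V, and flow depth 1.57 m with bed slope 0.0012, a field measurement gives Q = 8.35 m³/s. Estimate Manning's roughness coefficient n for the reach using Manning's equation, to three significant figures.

A = (b + z·y)·y = (2.13 + 0.7×1.57)×1.57 = 5.070 m²
P = b + 2y√(1+z²) = 2.13 + 2×1.57×√(1+0.7²) = 5.963 m
R = A/P = 5.070/5.963 = 0.8502 m
n = (1/Q)·A·R^(2/3)·S^(1/2) = (1/8.35) × 5.070 × 0.8974 × 0.03464 = 0.01887

0.0189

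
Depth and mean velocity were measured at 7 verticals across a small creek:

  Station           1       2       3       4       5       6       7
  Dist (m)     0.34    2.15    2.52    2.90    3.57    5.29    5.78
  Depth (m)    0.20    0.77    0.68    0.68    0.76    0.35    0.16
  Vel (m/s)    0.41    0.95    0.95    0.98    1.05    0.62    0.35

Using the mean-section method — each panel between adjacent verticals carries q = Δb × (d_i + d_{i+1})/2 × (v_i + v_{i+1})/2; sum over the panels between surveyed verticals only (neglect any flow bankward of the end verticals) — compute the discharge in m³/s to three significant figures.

2.45 m³/s

Panel 1-2: Δb = 1.81 m, d̄ = (0.20+0.77)/2 = 0.485, v̄ = (0.41+0.95)/2 = 0.68 → q = 1.81×0.485×0.68 = 0.5969 m³/s
Panel 2-3: Δb = 0.37 m, d̄ = (0.77+0.68)/2 = 0.725, v̄ = (0.95+0.95)/2 = 0.95 → q = 0.37×0.725×0.95 = 0.2548 m³/s
Panel 3-4: Δb = 0.38 m, d̄ = (0.68+0.68)/2 = 0.68, v̄ = (0.95+0.98)/2 = 0.965 → q = 0.38×0.68×0.965 = 0.2494 m³/s
Panel 4-5: Δb = 0.67 m, d̄ = (0.68+0.76)/2 = 0.72, v̄ = (0.98+1.05)/2 = 1.015 → q = 0.67×0.72×1.015 = 0.4896 m³/s
Panel 5-6: Δb = 1.72 m, d̄ = (0.76+0.35)/2 = 0.555, v̄ = (1.05+0.62)/2 = 0.835 → q = 1.72×0.555×0.835 = 0.7971 m³/s
Panel 6-7: Δb = 0.49 m, d̄ = (0.35+0.16)/2 = 0.255, v̄ = (0.62+0.35)/2 = 0.485 → q = 0.49×0.255×0.485 = 0.06060 m³/s
Q = Σ q = 2.448 m³/s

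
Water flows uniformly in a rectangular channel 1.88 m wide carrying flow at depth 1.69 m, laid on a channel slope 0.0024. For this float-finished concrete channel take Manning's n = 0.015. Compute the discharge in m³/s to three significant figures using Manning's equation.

7.41 m³/s

A = b·y = 1.88 × 1.69 = 3.177 m²
P = b + 2y = 1.88 + 2×1.69 = 5.260 m
R = A/P = 3.177/5.260 = 0.6040 m
Q = (1/n)·A·R^(2/3)·S^(1/2) = (1/0.015) × 3.177 × 0.6040^(2/3) × 0.0024^(1/2) = 7.415 m³/s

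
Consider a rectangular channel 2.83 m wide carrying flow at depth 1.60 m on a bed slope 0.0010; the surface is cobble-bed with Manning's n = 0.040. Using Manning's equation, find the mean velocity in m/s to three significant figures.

A = b·y = 2.83 × 1.60 = 4.528 m²
P = b + 2y = 2.83 + 2×1.60 = 6.030 m
R = A/P = 4.528/6.030 = 0.7509 m
Q = (1/n)·A·R^(2/3)·S^(1/2) = (1/0.040) × 4.528 × 0.7509^(2/3) × 0.0010^(1/2) = 2.957 m³/s
V = Q/A = 2.957/4.528 = 0.6531 m/s

0.653 m/s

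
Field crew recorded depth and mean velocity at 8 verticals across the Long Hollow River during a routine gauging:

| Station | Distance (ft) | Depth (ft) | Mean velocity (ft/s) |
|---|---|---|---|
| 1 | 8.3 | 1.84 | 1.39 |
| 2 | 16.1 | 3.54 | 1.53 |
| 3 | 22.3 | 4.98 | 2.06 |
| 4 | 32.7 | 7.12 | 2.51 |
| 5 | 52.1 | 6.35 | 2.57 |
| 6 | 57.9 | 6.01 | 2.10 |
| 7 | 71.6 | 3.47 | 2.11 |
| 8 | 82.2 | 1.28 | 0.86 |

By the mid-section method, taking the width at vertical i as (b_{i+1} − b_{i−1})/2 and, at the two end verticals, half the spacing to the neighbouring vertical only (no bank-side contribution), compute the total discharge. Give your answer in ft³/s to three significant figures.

w_1 = (16.1 − 8.3)/2 = 3.9 ft; q_1 = 1.39 × 1.84 × 3.9 = 9.975 ft³/s
w_2 = (22.3 − 8.3)/2 = 7 ft; q_2 = 1.53 × 3.54 × 7 = 37.91 ft³/s
w_3 = (32.7 − 16.1)/2 = 8.3 ft; q_3 = 2.06 × 4.98 × 8.3 = 85.15 ft³/s
w_4 = (52.1 − 22.3)/2 = 14.9 ft; q_4 = 2.51 × 7.12 × 14.9 = 266.3 ft³/s
w_5 = (57.9 − 32.7)/2 = 12.6 ft; q_5 = 2.57 × 6.35 × 12.6 = 205.6 ft³/s
w_6 = (71.6 − 52.1)/2 = 9.75 ft; q_6 = 2.10 × 6.01 × 9.75 = 123.1 ft³/s
w_7 = (82.2 − 57.9)/2 = 12.15 ft; q_7 = 2.11 × 3.47 × 12.15 = 88.96 ft³/s
w_8 = (82.2 − 71.6)/2 = 5.3 ft; q_8 = 0.86 × 1.28 × 5.3 = 5.834 ft³/s
Q = Σ qᵢ = 822.8 ft³/s

823 ft³/s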